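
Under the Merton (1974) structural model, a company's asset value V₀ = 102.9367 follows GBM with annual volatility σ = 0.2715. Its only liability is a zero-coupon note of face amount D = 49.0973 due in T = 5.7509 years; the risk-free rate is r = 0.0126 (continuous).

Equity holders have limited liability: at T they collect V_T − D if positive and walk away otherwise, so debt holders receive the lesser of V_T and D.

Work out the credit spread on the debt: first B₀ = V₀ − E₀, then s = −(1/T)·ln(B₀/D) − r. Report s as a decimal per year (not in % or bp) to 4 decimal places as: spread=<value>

Apply the equity-as-call identities (strike 49.0973, horizon 5.7509 years):
d₁ = [ln(V₀/D) + (r + σ²/2)T] / (σ√T)
   = [ln(102.9367/49.0973) + (0.0126 + 0.5·0.2715²)·5.7509] / (0.2715·√5.7509)
   = [0.740310 + 0.284417] / 0.651085 = 1.573876
d₂ = d₁ − σ√T = 1.573876 − 0.651085 = 0.922791
N(d₁) = 0.942242,  N(d₂) = 0.821942,  e^(−rT) = 0.930102
E₀ = V₀·N(d₁) − D·e^(−rT)·N(d₂)
   = 102.9367·0.942242 − 49.0973·0.930102·0.821942 = 59.456902
B₀ = V₀ − E₀ = 102.9367 − 59.456902 = 43.479798
spread = −(1/T)·ln(B₀/D) − r = −(1/5.7509)·ln(43.479798/49.0973) − 0.0126 = 0.00852845

spread=0.0085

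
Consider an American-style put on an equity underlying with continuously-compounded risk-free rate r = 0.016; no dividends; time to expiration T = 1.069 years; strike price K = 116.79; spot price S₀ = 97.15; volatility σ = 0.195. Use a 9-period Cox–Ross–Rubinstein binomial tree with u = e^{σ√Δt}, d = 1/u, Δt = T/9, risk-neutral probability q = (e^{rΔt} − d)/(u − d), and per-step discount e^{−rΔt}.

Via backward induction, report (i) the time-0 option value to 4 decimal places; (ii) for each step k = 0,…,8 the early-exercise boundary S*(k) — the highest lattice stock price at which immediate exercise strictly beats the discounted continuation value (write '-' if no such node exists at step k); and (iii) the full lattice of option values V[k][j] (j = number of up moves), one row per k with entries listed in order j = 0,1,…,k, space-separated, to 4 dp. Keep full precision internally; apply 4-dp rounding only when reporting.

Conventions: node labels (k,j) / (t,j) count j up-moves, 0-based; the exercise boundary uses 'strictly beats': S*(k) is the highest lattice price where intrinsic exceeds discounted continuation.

price = 20.6959
boundary = - - 84.9316 90.8356 84.9316 90.8356 97.1500 90.8356 97.1500
tree:
20.6959
26.0614 15.3523
31.8584 20.3022 10.4084
37.3787 25.9544 14.6674 6.1437
42.5401 31.8584 19.9242 9.4106 2.8653
47.3661 37.3787 25.9544 13.9058 4.9035 0.8164
51.8784 42.5401 31.8584 19.6400 8.1637 1.6273 0.0000
56.0975 47.3661 37.3787 25.9544 13.0627 3.2436 0.0000 0.0000
60.0423 51.8784 42.5401 31.8584 19.6400 6.4652 0.0000 0.0000 0.0000
63.7307 56.0975 47.3661 37.3787 25.9544 12.8866 0.0000 0.0000 0.0000 0.0000

Δt=0.11878, u=1.06951, d=0.93500, q=0.49735, disc=e^(-rΔt)=0.99810
k=9 terminal: V=max(K-S,0) → 63.7307 56.0975 47.3661 37.3787 25.9544 12.8866 0.0000 0.0000 0.0000 0.0000
k=8: j=0 S=56.7477 intr=60.0423 cont=59.8205 V=60.0423[EX]; j=1 S=64.9116 intr=51.8784 cont=51.6567 V=51.8784[EX]; j=2 S=74.2499 intr=42.5401 cont=42.3184 V=42.5401[EX]; j=3 S=84.9316 intr=31.8584 cont=31.6367 V=31.8584[EX]; j=4 S=97.1500 intr=19.6400 cont=19.4183 V=19.6400[EX]; j=5 S=111.1262 intr=5.6638 cont=6.4652 V=6.4652[hold]; j=6 S=127.1130 intr=0.0000 cont=0.0000 V=0.0000[hold]; j=7 S=145.3997 intr=0.0000 cont=0.0000 V=0.0000[hold]; j=8 S=166.3172 intr=0.0000 cont=0.0000 V=0.0000[hold]  S*(8)=97.1500
k=7: j=0 S=60.6925 intr=56.0975 cont=55.8757 V=56.0975[EX]; j=1 S=69.4239 intr=47.3661 cont=47.1444 V=47.3661[EX]; j=2 S=79.4113 intr=37.3787 cont=37.1569 V=37.3787[EX]; j=3 S=90.8356 intr=25.9544 cont=25.7327 V=25.9544[EX]; j=4 S=103.9034 intr=12.8866 cont=13.0627 V=13.0627[hold]; j=5 S=118.8511 intr=0.0000 cont=3.2436 V=3.2436[hold]; j=6 S=135.9493 intr=0.0000 cont=0.0000 V=0.0000[hold]; j=7 S=155.5072 intr=0.0000 cont=0.0000 V=0.0000[hold]  S*(7)=90.8356
k=6: j=0 S=64.9116 intr=51.8784 cont=51.6567 V=51.8784[EX]; j=1 S=74.2499 intr=42.5401 cont=42.3184 V=42.5401[EX]; j=2 S=84.9316 intr=31.8584 cont=31.6367 V=31.8584[EX]; j=3 S=97.1500 intr=19.6400 cont=19.5057 V=19.6400[EX]; j=4 S=111.1262 intr=5.6638 cont=8.1637 V=8.1637[hold]; j=5 S=127.1130 intr=0.0000 cont=1.6273 V=1.6273[hold]; j=6 S=145.3997 intr=0.0000 cont=0.0000 V=0.0000[hold]  S*(6)=97.1500
k=5: j=0 S=69.4239 intr=47.3661 cont=47.1444 V=47.3661[EX]; j=1 S=79.4113 intr=37.3787 cont=37.1569 V=37.3787[EX]; j=2 S=90.8356 intr=25.9544 cont=25.7327 V=25.9544[EX]; j=3 S=103.9034 intr=12.8866 cont=13.9058 V=13.9058[hold]; j=4 S=118.8511 intr=0.0000 cont=4.9035 V=4.9035[hold]; j=5 S=135.9493 intr=0.0000 cont=0.8164 V=0.8164[hold]  S*(5)=90.8356
k=4: j=0 S=74.2499 intr=42.5401 cont=42.3184 V=42.5401[EX]; j=1 S=84.9316 intr=31.8584 cont=31.6367 V=31.8584[EX]; j=2 S=97.1500 intr=19.6400 cont=19.9242 V=19.9242[hold]; j=3 S=111.1262 intr=5.6638 cont=9.4106 V=9.4106[hold]; j=4 S=127.1130 intr=0.0000 cont=2.8653 V=2.8653[hold]  S*(4)=84.9316
k=3: j=0 S=79.4113 intr=37.3787 cont=37.1569 V=37.3787[EX]; j=1 S=90.8356 intr=25.9544 cont=25.8737 V=25.9544[EX]; j=2 S=103.9034 intr=12.8866 cont=14.6674 V=14.6674[hold]; j=3 S=118.8511 intr=0.0000 cont=6.1437 V=6.1437[hold]  S*(3)=90.8356
k=2: j=0 S=84.9316 intr=31.8584 cont=31.6367 V=31.8584[EX]; j=1 S=97.1500 intr=19.6400 cont=20.3022 V=20.3022[hold]; j=2 S=111.1262 intr=5.6638 cont=10.4084 V=10.4084[hold]  S*(2)=84.9316
k=1: j=0 S=90.8356 intr=25.9544 cont=26.0614 V=26.0614[hold]; j=1 S=103.9034 intr=12.8866 cont=15.3523 V=15.3523[hold]  S*(1)=-
k=0: j=0 S=97.1500 intr=19.6400 cont=20.6959 V=20.6959[hold]  S*(0)=-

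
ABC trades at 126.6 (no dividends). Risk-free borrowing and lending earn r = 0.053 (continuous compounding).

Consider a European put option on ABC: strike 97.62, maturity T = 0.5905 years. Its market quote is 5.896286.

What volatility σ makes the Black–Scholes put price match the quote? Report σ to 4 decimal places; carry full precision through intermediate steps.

sigma = 0.5206

At σ = 0.5206 the Black–Scholes value reproduces the quote:
σ√T = 0.5206·√0.5905 = 0.400050
d₁ = (ln(S/K) + (r+σ²/2)T) / (σ√T) = (ln(126.6/97.62) + (0.053+0.5206²/2)·0.5905) / 0.400050 = (0.259950 + 0.111316) / 0.400050 = 0.928051
d₂ = d₁ − σ√T = 0.928051 − 0.400050 = 0.528001
e^{−rT} = 0.969188
N(−d₁) = 0.176691,  N(−d₂) = 0.298749
V = K·e^{−rT}·N(−d₂) − S·N(−d₁) = 28.265319 − 22.369033 = 5.896286 (the observed quote) — the price is monotone increasing in volatility, hence this σ is the only solution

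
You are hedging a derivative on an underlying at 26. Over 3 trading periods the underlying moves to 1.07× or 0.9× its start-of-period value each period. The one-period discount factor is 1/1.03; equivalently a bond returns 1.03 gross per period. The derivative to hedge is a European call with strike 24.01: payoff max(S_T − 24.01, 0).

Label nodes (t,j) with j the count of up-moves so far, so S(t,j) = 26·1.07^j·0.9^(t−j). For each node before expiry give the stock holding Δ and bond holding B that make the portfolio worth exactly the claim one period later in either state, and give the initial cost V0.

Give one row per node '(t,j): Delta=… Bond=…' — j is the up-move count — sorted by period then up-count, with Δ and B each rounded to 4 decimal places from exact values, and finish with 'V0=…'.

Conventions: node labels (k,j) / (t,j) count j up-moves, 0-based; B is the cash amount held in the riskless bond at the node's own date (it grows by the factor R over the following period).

(0,0): Delta=0.8445 Bond=-17.6970
(1,0): Delta=0.5190 Bond=-10.6111
(1,1): Delta=0.9287 Bond=-20.5716
(2,0): Delta=0.0000 Bond=0.0000
(2,1): Delta=0.6533 Bond=-14.2924
(2,2): Delta=1.0000 Bond=-23.3107
V0=4.2593

Arbitrage-free pricing uses the up-move probability p* = (R−d)/(u−d) = 0.7647, discounting each step at R = 1.03.
At maturity the claim pays: V(3,0)=0.0000, V(3,1)=0.0000, V(3,2)=2.7807, V(3,3)=7.8411
Node (2,0) S=21.0600: V=(p*·0.0000+(1−p*)·0.0000)/1.03=0.0000; Δ=(0.0000−0.0000)/(22.5342−18.9540)=0.0000; B=V−Δ·S=0.0000
Node (2,1) S=25.0380: V=(p*·2.7807+(1−p*)·0.0000)/1.03=2.0645; Δ=(2.7807−0.0000)/(26.7907−22.5342)=0.6533; B=V−Δ·S=-14.2924
Node (2,2) S=29.7674: V=(p*·7.8411+(1−p*)·2.7807)/1.03=6.4567; Δ=(7.8411−2.7807)/(31.8511−26.7907)=1.0000; B=V−Δ·S=-23.3107
Node (1,0) S=23.4000: V=(p*·2.0645+(1−p*)·0.0000)/1.03=1.5327; Δ=(2.0645−0.0000)/(25.0380−21.0600)=0.5190; B=V−Δ·S=-10.6111
Node (1,1) S=27.8200: V=(p*·6.4567+(1−p*)·2.0645)/1.03=5.2653; Δ=(6.4567−2.0645)/(29.7674−25.0380)=0.9287; B=V−Δ·S=-20.5716
Node (0,0) S=26.0000: V=(p*·5.2653+(1−p*)·1.5327)/1.03=4.2593; Δ=(5.2653−1.5327)/(27.8200−23.4000)=0.8445; B=V−Δ·S=-17.6970
Sanity check at the root: Δ(0,0)·S0 + B(0,0) reproduces V0 = 4.2593.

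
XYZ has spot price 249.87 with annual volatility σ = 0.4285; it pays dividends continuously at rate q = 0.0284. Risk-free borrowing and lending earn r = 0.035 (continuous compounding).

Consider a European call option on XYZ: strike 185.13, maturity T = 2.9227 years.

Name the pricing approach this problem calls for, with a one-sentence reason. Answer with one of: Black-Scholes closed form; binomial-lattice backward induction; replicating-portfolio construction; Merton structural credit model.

Key observation: everything needed for the exact continuous-time valuation of the European call on XYZ (strike 185.13) is given, and no feature rules the closed form out.

framework: Black-Scholes closed form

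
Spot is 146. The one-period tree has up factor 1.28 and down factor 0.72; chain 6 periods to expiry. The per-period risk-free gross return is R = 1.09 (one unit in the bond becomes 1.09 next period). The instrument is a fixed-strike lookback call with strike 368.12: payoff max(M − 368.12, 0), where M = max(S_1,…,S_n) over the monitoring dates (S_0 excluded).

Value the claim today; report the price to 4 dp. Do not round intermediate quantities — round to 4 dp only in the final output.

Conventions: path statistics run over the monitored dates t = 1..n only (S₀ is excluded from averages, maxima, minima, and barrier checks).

price = 17.9103

With p* = (R−d)/(u−d) = 0.6607, sum probability × payoff across the paths and divide by R^6.
Enumerate all 2^6 = 64 price paths (U = up ×1.28, D = down ×0.72); each path with k up-moves has probability p*^k·(1−p*)^(6−k).
DDDDDD: M=105.1200, payoff=0.0000, prob=0.001525
UDDDDD: M=186.8800, payoff=0.0000, prob=0.002971
DUDDDD: M=134.5536, payoff=0.0000, prob=0.002971
UUDDDD: M=239.2064, payoff=0.0000, prob=0.005785
DDUDDD: M=105.1200, payoff=0.0000, prob=0.002971
UDUDDD: M=186.8800, payoff=0.0000, prob=0.005785
DUUDDD: M=172.2286, payoff=0.0000, prob=0.005785
UUUDDD: M=306.1842, payoff=0.0000, prob=0.011265
DDDUDD: M=105.1200, payoff=0.0000, prob=0.002971
UDDUDD: M=186.8800, payoff=0.0000, prob=0.005785
DUDUDD: M=134.5536, payoff=0.0000, prob=0.005785
UUDUDD: M=239.2064, payoff=0.0000, prob=0.011265
DDUUDD: M=124.0046, payoff=0.0000, prob=0.005785
UDUUDD: M=220.4526, payoff=0.0000, prob=0.011265
DUUUDD: M=220.4526, payoff=0.0000, prob=0.011265
UUUUDD: M=391.9158, payoff=23.7958, prob=0.021937
DDDDUD: M=105.1200, payoff=0.0000, prob=0.002971
UDDDUD: M=186.8800, payoff=0.0000, prob=0.005785
DUDDUD: M=134.5536, payoff=0.0000, prob=0.005785
UUDDUD: M=239.2064, payoff=0.0000, prob=0.011265
DDUDUD: M=105.1200, payoff=0.0000, prob=0.005785
UDUDUD: M=186.8800, payoff=0.0000, prob=0.011265
DUUDUD: M=172.2286, payoff=0.0000, prob=0.011265
UUUDUD: M=306.1842, payoff=0.0000, prob=0.021937
DDDUUD: M=105.1200, payoff=0.0000, prob=0.005785
UDDUUD: M=186.8800, payoff=0.0000, prob=0.011265
DUDUUD: M=158.7259, payoff=0.0000, prob=0.011265
UUDUUD: M=282.1794, payoff=0.0000, prob=0.021937
DDUUUD: M=158.7259, payoff=0.0000, prob=0.011265
UDUUUD: M=282.1794, payoff=0.0000, prob=0.021937
DUUUUD: M=282.1794, payoff=0.0000, prob=0.021937
UUUUUD: M=501.6522, payoff=133.5322, prob=0.042720
DDDDDU: M=105.1200, payoff=0.0000, prob=0.002971
UDDDDU: M=186.8800, payoff=0.0000, prob=0.005785
DUDDDU: M=134.5536, payoff=0.0000, prob=0.005785
UUDDDU: M=239.2064, payoff=0.0000, prob=0.011265
DDUDDU: M=105.1200, payoff=0.0000, prob=0.005785
UDUDDU: M=186.8800, payoff=0.0000, prob=0.011265
DUUDDU: M=172.2286, payoff=0.0000, prob=0.011265
UUUDDU: M=306.1842, payoff=0.0000, prob=0.021937
DDDUDU: M=105.1200, payoff=0.0000, prob=0.005785
UDDUDU: M=186.8800, payoff=0.0000, prob=0.011265
DUDUDU: M=134.5536, payoff=0.0000, prob=0.011265
UUDUDU: M=239.2064, payoff=0.0000, prob=0.021937
DDUUDU: M=124.0046, payoff=0.0000, prob=0.011265
UDUUDU: M=220.4526, payoff=0.0000, prob=0.021937
DUUUDU: M=220.4526, payoff=0.0000, prob=0.021937
UUUUDU: M=391.9158, payoff=23.7958, prob=0.042720
DDDDUU: M=105.1200, payoff=0.0000, prob=0.005785
UDDDUU: M=186.8800, payoff=0.0000, prob=0.011265
DUDDUU: M=134.5536, payoff=0.0000, prob=0.011265
UUDDUU: M=239.2064, payoff=0.0000, prob=0.021937
DDUDUU: M=114.2826, payoff=0.0000, prob=0.011265
UDUDUU: M=203.1691, payoff=0.0000, prob=0.021937
DUUDUU: M=203.1691, payoff=0.0000, prob=0.021937
UUUDUU: M=361.1896, payoff=0.0000, prob=0.042720
DDDUUU: M=114.2826, payoff=0.0000, prob=0.011265
UDDUUU: M=203.1691, payoff=0.0000, prob=0.021937
DUDUUU: M=203.1691, payoff=0.0000, prob=0.021937
UUDUUU: M=361.1896, payoff=0.0000, prob=0.042720
DDUUUU: M=203.1691, payoff=0.0000, prob=0.021937
UDUUUU: M=361.1896, payoff=0.0000, prob=0.042720
DUUUUU: M=361.1896, payoff=0.0000, prob=0.042720
UUUUUU: M=642.1148, payoff=273.9948, prob=0.083192
Price = Σ prob·payoff / R^6 = 30.037319 / 1.677100 = 17.9103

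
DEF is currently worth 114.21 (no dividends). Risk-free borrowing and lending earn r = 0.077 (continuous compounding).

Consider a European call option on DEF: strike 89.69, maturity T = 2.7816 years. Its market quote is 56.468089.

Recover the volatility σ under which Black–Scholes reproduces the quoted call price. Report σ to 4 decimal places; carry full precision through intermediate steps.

At σ = 0.5279 the Black–Scholes value reproduces the quote:
σ√T = 0.5279·√2.7816 = 0.880438
d₁ = (ln(S/K) + (r+σ²/2)T) / (σ√T) = (ln(114.21/89.69) + (0.077+0.5279²/2)·2.7816) / 0.880438 = (0.241680 + 0.601769) / 0.880438 = 0.957987
d₂ = d₁ − σ√T = 0.957987 − 0.880438 = 0.077549
e^{−rT} = 0.807200
N(d₁) = 0.830965,  N(d₂) = 0.530906
V = S·N(d₁) − K·e^{−rT}·N(d₂) = 94.904556 − 38.436467 = 56.468089 (equal to the quote); since ∂V/∂σ > 0 for all σ, the implied volatility is unique

sigma = 0.5279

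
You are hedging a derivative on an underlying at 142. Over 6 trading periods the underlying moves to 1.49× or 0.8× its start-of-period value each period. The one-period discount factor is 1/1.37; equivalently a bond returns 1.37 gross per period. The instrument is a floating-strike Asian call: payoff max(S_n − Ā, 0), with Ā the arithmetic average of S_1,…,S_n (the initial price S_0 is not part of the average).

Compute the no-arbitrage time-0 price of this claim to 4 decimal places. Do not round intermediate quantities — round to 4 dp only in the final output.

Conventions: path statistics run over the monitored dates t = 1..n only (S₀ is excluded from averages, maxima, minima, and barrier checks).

price = 67.7291

No-arbitrage gives p* = (R−d)/(u−d) = 0.8261: enumerate every path, weight its payoff by its p*-probability, and discount by R^6.
Enumerate all 2^6 = 64 price paths (U = up ×1.49, D = down ×0.8); each path with k up-moves has probability p*^k·(1−p*)^(6−k).
DDDDDD: Ā=69.8504, payoff=0.0000, prob=0.000028
UDDDDD: Ā=130.0963, payoff=0.0000, prob=0.000131
DUDDDD: Ā=113.7663, payoff=0.0000, prob=0.000131
UUDDDD: Ā=211.8898, payoff=0.0000, prob=0.000624
DDUDDD: Ā=100.7023, payoff=0.0000, prob=0.000131
UDUDDD: Ā=187.5581, payoff=0.0000, prob=0.000624
DUUDDD: Ā=171.2281, payoff=0.0000, prob=0.000624
UUUDDD: Ā=318.9122, payoff=0.0000, prob=0.002965
DDDUDD: Ā=90.2511, payoff=0.0000, prob=0.000131
UDDUDD: Ā=168.0927, payoff=0.0000, prob=0.000624
DUDUDD: Ā=151.7627, payoff=0.0000, prob=0.000624
UUDUDD: Ā=282.6580, payoff=0.0000, prob=0.002965
DDUUDD: Ā=138.6987, payoff=0.0000, prob=0.000624
UDUUDD: Ā=258.3263, payoff=0.0000, prob=0.002965
DUUUDD: Ā=241.9963, payoff=0.0000, prob=0.002965
UUUUDD: Ā=450.7181, payoff=0.0000, prob=0.014085
DDDDUD: Ā=81.8902, payoff=0.0000, prob=0.000131
UDDDUD: Ā=152.5204, payoff=0.0000, prob=0.000624
DUDDUD: Ā=136.1904, payoff=0.0000, prob=0.000624
UUDDUD: Ā=253.6546, payoff=0.0000, prob=0.002965
DDUDUD: Ā=123.1264, payoff=6.0017, prob=0.000624
UDUDUD: Ā=229.3229, payoff=11.1782, prob=0.002965
DUUDUD: Ā=212.9929, payoff=27.5082, prob=0.002965
UUUDUD: Ā=396.6993, payoff=51.2340, prob=0.014085
DDDUUD: Ā=112.6752, payoff=16.4529, prob=0.000624
UDDUUD: Ā=209.8576, payoff=30.6436, prob=0.002965
DUDUUD: Ā=193.5276, payoff=46.9736, prob=0.002965
UUDUUD: Ā=360.4451, payoff=87.4882, prob=0.014085
DDUUUD: Ā=180.4636, payoff=60.0376, prob=0.002965
UDUUUD: Ā=336.1134, payoff=111.8199, prob=0.014085
DUUUUD: Ā=319.7834, payoff=128.1499, prob=0.014085
UUUUUD: Ā=595.5966, payoff=238.6793, prob=0.066905
DDDDDU: Ā=75.2014, payoff=0.0000, prob=0.000131
UDDDDU: Ā=140.0626, payoff=0.0000, prob=0.000624
DUDDDU: Ā=123.7326, payoff=5.3955, prob=0.000624
UUDDDU: Ā=230.4519, payoff=10.0492, prob=0.002965
DDUDDU: Ā=110.6686, payoff=18.4595, prob=0.000624
UDUDDU: Ā=206.1202, payoff=34.3809, prob=0.002965
DUUDDU: Ā=189.7902, payoff=50.7109, prob=0.002965
UUUDDU: Ā=353.4843, payoff=94.4491, prob=0.014085
DDDUDU: Ā=100.2174, payoff=28.9107, prob=0.000624
UDDUDU: Ā=186.6549, payoff=53.8463, prob=0.002965
DUDUDU: Ā=170.3249, payoff=70.1763, prob=0.002965
UUDUDU: Ā=317.2301, payoff=130.7033, prob=0.014085
DDUUDU: Ā=157.2609, payoff=83.2403, prob=0.002965
UDUUDU: Ā=292.8984, payoff=155.0350, prob=0.014085
DUUUDU: Ā=276.5684, payoff=171.3650, prob=0.014085
UUUUDU: Ā=515.1086, payoff=319.1673, prob=0.066905
DDDDUU: Ā=91.8564, payoff=37.2717, prob=0.000624
UDDDUU: Ā=171.0826, payoff=69.4186, prob=0.002965
DUDDUU: Ā=154.7526, payoff=85.7486, prob=0.002965
UUDDUU: Ā=288.2267, payoff=159.7067, prob=0.014085
DDUDUU: Ā=141.6886, payoff=98.8126, prob=0.002965
UDUDUU: Ā=263.8950, payoff=184.0384, prob=0.014085
DUUDUU: Ā=247.5650, payoff=200.3684, prob=0.014085
UUUDUU: Ā=461.0897, payoff=373.1861, prob=0.066905
DDDUUU: Ā=131.2374, payoff=109.2638, prob=0.002965
UDDUUU: Ā=244.4296, payoff=203.5037, prob=0.014085
DUDUUU: Ā=228.0996, payoff=219.8337, prob=0.014085
UUDUUU: Ā=424.8355, payoff=409.4403, prob=0.066905
DDUUUU: Ā=215.0356, payoff=232.8977, prob=0.014085
UDUUUU: Ā=400.5038, payoff=433.7720, prob=0.066905
DUUUUU: Ā=384.1738, payoff=450.1020, prob=0.066905
UUUUUU: Ā=715.5237, payoff=838.3150, prob=0.317801
Price = Σ prob·payoff / R^6 = 447.814848 / 6.611856 = 67.7291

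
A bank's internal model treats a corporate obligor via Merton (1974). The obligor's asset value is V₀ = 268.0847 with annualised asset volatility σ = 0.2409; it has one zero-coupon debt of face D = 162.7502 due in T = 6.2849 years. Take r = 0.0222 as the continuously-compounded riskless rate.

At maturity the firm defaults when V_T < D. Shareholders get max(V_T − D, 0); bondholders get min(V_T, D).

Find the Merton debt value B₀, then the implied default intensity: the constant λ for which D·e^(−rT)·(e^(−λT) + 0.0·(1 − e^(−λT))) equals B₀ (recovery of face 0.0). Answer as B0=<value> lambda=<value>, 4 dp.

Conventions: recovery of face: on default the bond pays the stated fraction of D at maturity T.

With assets at 268.0847 and a single debt payment of 162.7502 at 6.2849 years:
d₁ = [ln(V₀/D) + (r + σ²/2)T] / (σ√T)
   = [ln(268.0847/162.7502) + (0.0222 + 0.5·0.2409²)·6.2849] / (0.2409·√6.2849)
   = [0.499086 + 0.321890] / 0.603929 = 1.359392
d₂ = d₁ − σ√T = 1.359392 − 0.603929 = 0.755463
N(d₁) = 0.912989,  N(d₂) = 0.775014,  e^(−rT) = 0.869771
E₀ = V₀·N(d₁) − D·e^(−rT)·N(d₂)
   = 268.0847·0.912989 − 162.7502·0.869771·0.775014 = 135.050800
B₀ = V₀ − E₀ = 268.0847 − 135.050800 = 133.033900
e^(−λT) = (B₀·e^(rT)/D − 0)/(1 − 0) = (133.0339·1.149727/162.7502 − 0)/1 = 0.93980042
λ = −ln(0.93980042)/6.2849 = 0.009879

B0=133.0339 lambda=0.0099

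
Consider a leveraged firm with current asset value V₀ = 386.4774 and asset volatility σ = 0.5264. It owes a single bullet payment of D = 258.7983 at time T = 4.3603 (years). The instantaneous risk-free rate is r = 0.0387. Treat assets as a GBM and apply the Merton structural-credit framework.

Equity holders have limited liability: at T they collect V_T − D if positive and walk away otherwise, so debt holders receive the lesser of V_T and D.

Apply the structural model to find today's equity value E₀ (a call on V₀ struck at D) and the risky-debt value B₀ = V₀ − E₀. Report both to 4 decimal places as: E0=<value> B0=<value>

E0=224.7171 B0=161.7603

Equity is a call on the firm's assets struck at D = 258.7983:
d₁ = [ln(V₀/D) + (r + σ²/2)T] / (σ√T)
   = [ln(386.4774/258.7983) + (0.0387 + 0.5·0.5264²)·4.3603] / (0.5264·√4.3603)
   = [0.401024 + 0.772857] / 1.099193 = 1.067948
d₂ = d₁ − σ√T = 1.067948 − 1.099193 = -0.031246
N(d₁) = 0.857228,  N(d₂) = 0.487537,  e^(−rT) = 0.844725
E₀ = V₀·N(d₁) − D·e^(−rT)·N(d₂)
   = 386.4774·0.857228 − 258.7983·0.844725·0.487537 = 224.717087
B₀ = V₀ − E₀ = 386.4774 − 224.717087 = 161.760313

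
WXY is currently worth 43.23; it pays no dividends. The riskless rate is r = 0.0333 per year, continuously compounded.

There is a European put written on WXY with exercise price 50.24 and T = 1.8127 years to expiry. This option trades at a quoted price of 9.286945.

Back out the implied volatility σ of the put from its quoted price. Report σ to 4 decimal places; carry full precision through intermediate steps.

sigma = 0.2928

At σ = 0.2928 the Black–Scholes value reproduces the quote:
σ√T = 0.2928·√1.8127 = 0.394216
d₁ = (ln(S/K) + (r+σ²/2)T) / (σ√T) = (ln(43.23/50.24) + (0.0333+0.2928²/2)·1.8127) / 0.394216 = (-0.150277 + 0.138066) / 0.394216 = -0.030975
d₂ = d₁ − σ√T = -0.030975 − 0.394216 = -0.425191
e^{−rT} = 0.941423
N(−d₁) = 0.512355,  N(−d₂) = 0.664651
V = K·e^{−rT}·N(−d₂) − S·N(−d₁) = 31.436064 − 22.149119 = 9.286945 (the observed quote) — the price is monotone increasing in volatility, hence this σ is the only solution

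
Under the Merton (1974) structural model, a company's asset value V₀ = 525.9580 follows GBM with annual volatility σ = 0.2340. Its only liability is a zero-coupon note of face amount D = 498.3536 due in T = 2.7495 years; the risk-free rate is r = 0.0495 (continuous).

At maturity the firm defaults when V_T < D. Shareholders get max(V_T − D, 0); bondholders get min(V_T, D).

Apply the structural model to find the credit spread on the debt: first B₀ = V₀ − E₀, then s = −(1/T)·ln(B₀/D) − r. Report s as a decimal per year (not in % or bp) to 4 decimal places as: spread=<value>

Equity is a call on the firm's assets struck at D = 498.3536:
d₁ = [ln(V₀/D) + (r + σ²/2)T] / (σ√T)
   = [ln(525.9580/498.3536) + (0.0495 + 0.5·0.2340²)·2.7495] / (0.2340·√2.7495)
   = [0.053911 + 0.211376] / 0.388010 = 0.683714
d₂ = d₁ − σ√T = 0.683714 − 0.388010 = 0.295704
N(d₁) = 0.752922,  N(d₂) = 0.616272,  e^(−rT) = 0.872755
E₀ = V₀·N(d₁) − D·e^(−rT)·N(d₂)
   = 525.9580·0.752922 − 498.3536·0.872755·0.616272 = 127.963656
B₀ = V₀ − E₀ = 525.9580 − 127.963656 = 397.994344
spread = −(1/T)·ln(B₀/D) − r = −(1/2.7495)·ln(397.994344/498.3536) − 0.0495 = 0.03228653

spread=0.0323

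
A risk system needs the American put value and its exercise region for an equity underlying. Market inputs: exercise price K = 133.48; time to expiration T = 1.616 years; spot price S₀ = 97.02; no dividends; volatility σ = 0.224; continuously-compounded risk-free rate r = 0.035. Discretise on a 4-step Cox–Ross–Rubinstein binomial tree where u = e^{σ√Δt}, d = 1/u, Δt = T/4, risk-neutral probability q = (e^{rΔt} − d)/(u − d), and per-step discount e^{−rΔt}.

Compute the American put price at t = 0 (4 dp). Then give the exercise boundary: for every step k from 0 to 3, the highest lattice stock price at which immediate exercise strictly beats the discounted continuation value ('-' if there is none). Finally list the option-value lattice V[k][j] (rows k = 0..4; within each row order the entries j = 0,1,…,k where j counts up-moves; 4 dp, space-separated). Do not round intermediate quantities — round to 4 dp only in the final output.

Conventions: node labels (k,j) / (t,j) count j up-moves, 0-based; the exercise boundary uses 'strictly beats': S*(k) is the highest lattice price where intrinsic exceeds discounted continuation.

price = 36.4600
boundary = 97.0200 84.1449 97.0200 111.8651
tree:
36.4600
49.3351 23.2624
60.5016 36.4600 11.4431
70.1862 49.3351 21.6149 2.1541
78.5856 60.5016 36.4600 4.4983 0.0000

Δt=0.40400  u=1.15301  d=0.86729  q=0.51431  discount=0.98596
step 4 (expiry): payoffs max(K−S,0) = 78.5856 60.5016 36.4600 4.4983 0.0000
step 3: (k=3,j=0): S=63.2938, K−S=70.1862, hold=68.3121 ⇒ V=70.1862 exercise | (k=3,j=1): S=84.1449, K−S=49.3351, hold=47.4610 ⇒ V=49.3351 exercise | (k=3,j=2): S=111.8651, K−S=21.6149, hold=19.7408 ⇒ V=21.6149 exercise | (k=3,j=3): S=148.7173, K−S=0.0000, hold=2.1541 ⇒ V=2.1541 continue  boundary S*=111.8651
step 2: (k=2,j=0): S=72.9784, K−S=60.5016, hold=58.6274 ⇒ V=60.5016 exercise | (k=2,j=1): S=97.0200, K−S=36.4600, hold=34.5859 ⇒ V=36.4600 exercise | (k=2,j=2): S=128.9817, K−S=4.4983, hold=11.4431 ⇒ V=11.4431 continue  boundary S*=97.0200
step 1: (k=1,j=0): S=84.1449, K−S=49.3351, hold=47.4610 ⇒ V=49.3351 exercise | (k=1,j=1): S=111.8651, K−S=21.6149, hold=23.2624 ⇒ V=23.2624 continue  boundary S*=84.1449
step 0: (k=0,j=0): S=97.0200, K−S=36.4600, hold=35.4213 ⇒ V=36.4600 exercise  boundary S*=97.0200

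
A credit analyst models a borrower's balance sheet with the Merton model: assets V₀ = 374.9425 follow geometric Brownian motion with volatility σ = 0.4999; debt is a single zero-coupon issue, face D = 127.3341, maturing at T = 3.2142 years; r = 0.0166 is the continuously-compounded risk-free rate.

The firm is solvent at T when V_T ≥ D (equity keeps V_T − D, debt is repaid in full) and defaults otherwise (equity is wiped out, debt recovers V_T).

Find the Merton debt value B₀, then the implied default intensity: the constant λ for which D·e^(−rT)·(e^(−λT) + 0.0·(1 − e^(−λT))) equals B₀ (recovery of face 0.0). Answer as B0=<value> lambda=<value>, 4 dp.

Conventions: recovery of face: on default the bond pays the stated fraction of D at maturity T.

B0=111.9820 lambda=0.0234

Work the structural quantities from V₀ = 374.9425 against face 127.3341:
d₁ = [ln(V₀/D) + (r + σ²/2)T] / (σ√T)
   = [ln(374.9425/127.3341) + (0.0166 + 0.5·0.4999²)·3.2142] / (0.4999·√3.2142)
   = [1.079958 + 0.454970] / 0.896230 = 1.712650
d₂ = d₁ − σ√T = 1.712650 − 0.896230 = 0.816419
N(d₁) = 0.956611,  N(d₂) = 0.792870,  e^(−rT) = 0.948043
E₀ = V₀·N(d₁) − D·e^(−rT)·N(d₂)
   = 374.9425·0.956611 − 127.3341·0.948043·0.792870 = 262.960510
B₀ = V₀ − E₀ = 374.9425 − 262.960510 = 111.981990
e^(−λT) = (B₀·e^(rT)/D − 0)/(1 − 0) = (111.9820·1.054805/127.3341 − 0)/1 = 0.92763172
λ = −ln(0.92763172)/3.2142 = 0.023371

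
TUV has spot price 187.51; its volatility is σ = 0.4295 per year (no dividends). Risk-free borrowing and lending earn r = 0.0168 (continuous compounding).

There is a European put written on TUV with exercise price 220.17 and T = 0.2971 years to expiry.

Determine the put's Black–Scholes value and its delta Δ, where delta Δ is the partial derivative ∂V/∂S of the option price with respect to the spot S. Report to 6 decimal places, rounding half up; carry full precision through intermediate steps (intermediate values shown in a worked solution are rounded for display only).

price = 38.732215
Δ = -0.707982

σ√T = 0.4295·√0.2971 = 0.234107
d₁ = (ln(S/K) + (r+σ²/2)T) / (σ√T) = (ln(187.51/220.17) + (0.0168+0.4295²/2)·0.2971) / 0.234107 = (-0.160568 + 0.032394) / 0.234107 = -0.547499
d₂ = d₁ − σ√T = -0.547499 − 0.234107 = -0.781606
e^{−rT} = 0.995021
N(−d₁) = 0.707982,  N(−d₂) = 0.782777
Put price V = K·e^{−rT}·N(−d₂) − S·N(−d₁) = 171.485948 − 132.753732 = 38.732215
Δ = −N(−d₁) = -0.707982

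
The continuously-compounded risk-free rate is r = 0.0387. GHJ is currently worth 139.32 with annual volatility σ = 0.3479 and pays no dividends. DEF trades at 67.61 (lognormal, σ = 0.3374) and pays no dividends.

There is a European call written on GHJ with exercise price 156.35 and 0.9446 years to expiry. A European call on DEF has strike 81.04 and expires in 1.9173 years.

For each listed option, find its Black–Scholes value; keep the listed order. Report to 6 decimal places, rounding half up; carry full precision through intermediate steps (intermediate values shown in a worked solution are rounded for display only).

[GHJ call K=156.35]
σ√T = 0.3479·√0.9446 = 0.338126
d₁ = (ln(S/K) + (r+σ²/2)T) / (σ√T) = (ln(139.32/156.35) + (0.0387+0.3479²/2)·0.9446) / 0.338126 = (-0.115324 + 0.093721) / 0.338126 = -0.063891
d₂ = d₁ − σ√T = -0.063891 − 0.338126 = -0.402016
e^{−rT} = 0.964104
N(d₁) = 0.474529,  N(d₂) = 0.343836
price = S·N(d₁) − K·e^{−rT}·N(d₂) = 66.111334 − 51.829031 = 14.282303
[DEF call K=81.04]
σ√T = 0.3374·√1.9173 = 0.467186
d₁ = (ln(S/K) + (r+σ²/2)T) / (σ√T) = (ln(67.61/81.04) + (0.0387+0.3374²/2)·1.9173) / 0.467186 = (-0.181187 + 0.183331) / 0.467186 = 0.004589
d₂ = d₁ − σ√T = 0.004589 − 0.467186 = -0.462597
e^{−rT} = 0.928486
N(d₁) = 0.501831,  N(d₂) = 0.321827
price = S·N(d₁) − K·e^{−rT}·N(d₂) = 33.928786 − 24.215698 = 9.713088

price(GHJ call K=156.35) = 14.282303
price(DEF call K=81.04) = 9.713088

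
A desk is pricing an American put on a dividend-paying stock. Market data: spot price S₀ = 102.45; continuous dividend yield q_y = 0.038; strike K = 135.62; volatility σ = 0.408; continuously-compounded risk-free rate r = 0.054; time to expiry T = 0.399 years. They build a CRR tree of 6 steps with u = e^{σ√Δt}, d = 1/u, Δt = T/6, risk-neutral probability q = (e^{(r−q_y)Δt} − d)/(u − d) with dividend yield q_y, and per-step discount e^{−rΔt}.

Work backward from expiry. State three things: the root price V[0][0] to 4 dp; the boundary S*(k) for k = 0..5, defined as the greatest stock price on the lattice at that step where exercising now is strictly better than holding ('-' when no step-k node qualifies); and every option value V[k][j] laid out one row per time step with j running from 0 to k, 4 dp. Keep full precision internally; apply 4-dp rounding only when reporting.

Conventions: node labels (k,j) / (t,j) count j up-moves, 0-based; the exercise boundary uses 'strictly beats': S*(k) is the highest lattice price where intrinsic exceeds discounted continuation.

Δt=0.06650, u=1.11095, d=0.90013, q=0.47877, disc=e^(-rΔt)=0.99642
k=6 terminal: V=max(K-S,0) → 81.1258 68.3630 52.6111 33.1700 9.1757 0.0000 0.0000
k=5: j=0 S=60.5402 intr=75.0798 cont=74.7464 V=75.0798[EX]; j=1 S=74.7190 intr=60.9010 cont=60.6034 V=60.9010[EX]; j=2 S=92.2186 intr=43.4014 cont=43.1480 V=43.4014[EX]; j=3 S=113.8166 intr=21.8034 cont=21.6045 V=21.8034[EX]; j=4 S=140.4730 intr=0.0000 cont=4.7655 V=4.7655[hold]; j=5 S=173.3724 intr=0.0000 cont=0.0000 V=0.0000[hold]  S*(5)=113.8166
k=4: j=0 S=67.2570 intr=68.3630 cont=68.0466 V=68.3630[EX]; j=1 S=83.0089 intr=52.6111 cont=52.3344 V=52.6111[EX]; j=2 S=102.4500 intr=33.1700 cont=32.9424 V=33.1700[EX]; j=3 S=126.4443 intr=9.1757 cont=13.5973 V=13.5973[hold]; j=4 S=156.0581 intr=0.0000 cont=2.4750 V=2.4750[hold]  S*(4)=102.4500
k=3: j=0 S=74.7190 intr=60.9010 cont=60.6034 V=60.9010[EX]; j=1 S=92.2186 intr=43.4014 cont=43.1480 V=43.4014[EX]; j=2 S=113.8166 intr=21.8034 cont=23.7138 V=23.7138[hold]; j=3 S=140.4730 intr=0.0000 cont=8.2426 V=8.2426[hold]  S*(3)=92.2186
k=2: j=0 S=83.0089 intr=52.6111 cont=52.3344 V=52.6111[EX]; j=1 S=102.4500 intr=33.1700 cont=33.8538 V=33.8538[hold]; j=2 S=126.4443 intr=9.1757 cont=16.2482 V=16.2482[hold]  S*(2)=83.0089
k=1: j=0 S=92.2186 intr=43.4014 cont=43.4742 V=43.4742[hold]; j=1 S=113.8166 intr=21.8034 cont=25.3336 V=25.3336[hold]  S*(1)=-
k=0: j=0 S=102.4500 intr=33.1700 cont=34.6643 V=34.6643[hold]  S*(0)=-

price = 34.6643
boundary = - - 83.0089 92.2186 102.4500 113.8166
tree:
34.6643
43.4742 25.3336
52.6111 33.8538 16.2482
60.9010 43.4014 23.7138 8.2426
68.3630 52.6111 33.1700 13.5973 2.4750
75.0798 60.9010 43.4014 21.8034 4.7655 0.0000
81.1258 68.3630 52.6111 33.1700 9.1757 0.0000 0.0000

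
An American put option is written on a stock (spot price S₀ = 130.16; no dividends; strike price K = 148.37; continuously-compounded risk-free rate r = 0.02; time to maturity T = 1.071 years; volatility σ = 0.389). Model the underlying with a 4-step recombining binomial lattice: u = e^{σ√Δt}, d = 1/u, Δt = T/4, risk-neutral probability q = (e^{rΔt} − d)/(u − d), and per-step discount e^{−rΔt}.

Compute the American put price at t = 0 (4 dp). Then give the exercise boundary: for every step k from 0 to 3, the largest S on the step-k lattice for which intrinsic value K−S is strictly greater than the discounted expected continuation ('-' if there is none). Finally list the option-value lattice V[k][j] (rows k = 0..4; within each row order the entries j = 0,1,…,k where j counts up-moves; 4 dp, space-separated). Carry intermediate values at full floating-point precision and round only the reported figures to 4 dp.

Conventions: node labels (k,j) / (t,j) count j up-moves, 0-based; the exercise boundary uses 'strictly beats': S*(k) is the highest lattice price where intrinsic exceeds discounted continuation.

price = 31.8205
boundary = - - 87.0247 106.4290
tree:
31.8205
45.1410 16.7458
61.3453 26.8775 5.1934
77.2118 41.9410 9.7248 0.0000
90.1855 61.3453 18.2100 0.0000 0.0000

Δt=0.26775  u=1.22297  d=0.81768  q=0.46310  discount=0.99466
step 4 (expiry): payoffs max(K−S,0) = 90.1855 61.3453 18.2100 0.0000 0.0000
step 3: (k=3,j=0): S=71.1582, K−S=77.2118, hold=76.4194 ⇒ V=77.2118 exercise | (k=3,j=1): S=106.4290, K−S=41.9410, hold=41.1486 ⇒ V=41.9410 exercise | (k=3,j=2): S=159.1824, K−S=0.0000, hold=9.7248 ⇒ V=9.7248 continue | (k=3,j=3): S=238.0840, K−S=0.0000, hold=0.0000 ⇒ V=0.0000 continue  boundary S*=106.4290
step 2: (k=2,j=0): S=87.0247, K−S=61.3453, hold=60.5529 ⇒ V=61.3453 exercise | (k=2,j=1): S=130.1600, K−S=18.2100, hold=26.8775 ⇒ V=26.8775 continue | (k=2,j=2): S=194.6761, K−S=0.0000, hold=5.1934 ⇒ V=5.1934 continue  boundary S*=87.0247
step 1: (k=1,j=0): S=106.4290, K−S=41.9410, hold=45.1410 ⇒ V=45.1410 continue | (k=1,j=1): S=159.1824, K−S=0.0000, hold=16.7458 ⇒ V=16.7458 continue  boundary S*=-
step 0: (k=0,j=0): S=130.1600, K−S=18.2100, hold=31.8205 ⇒ V=31.8205 continue  boundary S*=-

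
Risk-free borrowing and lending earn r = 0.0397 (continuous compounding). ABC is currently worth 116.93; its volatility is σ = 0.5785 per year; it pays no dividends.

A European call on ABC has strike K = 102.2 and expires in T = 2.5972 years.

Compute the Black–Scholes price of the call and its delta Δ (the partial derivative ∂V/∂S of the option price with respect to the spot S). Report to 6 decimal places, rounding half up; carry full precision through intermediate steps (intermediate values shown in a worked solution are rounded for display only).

σ√T = 0.5785·√2.5972 = 0.932301
d₁ = (ln(S/K) + (r+σ²/2)T) / (σ√T) = (ln(116.93/102.2) + (0.0397+0.5785²/2)·2.5972) / 0.932301 = (0.134644 + 0.537701) / 0.932301 = 0.721167
d₂ = d₁ − σ√T = 0.721167 − 0.932301 = -0.211133
e^{−rT} = 0.902029
N(d₁) = 0.764597,  N(d₂) = 0.416392
Call price V = S·N(d₁) − K·e^{−rT}·N(d₂) = 89.404299 − 38.386037 = 51.018263
Δ = N(d₁) = 0.764597

price = 51.018263
Δ = 0.764597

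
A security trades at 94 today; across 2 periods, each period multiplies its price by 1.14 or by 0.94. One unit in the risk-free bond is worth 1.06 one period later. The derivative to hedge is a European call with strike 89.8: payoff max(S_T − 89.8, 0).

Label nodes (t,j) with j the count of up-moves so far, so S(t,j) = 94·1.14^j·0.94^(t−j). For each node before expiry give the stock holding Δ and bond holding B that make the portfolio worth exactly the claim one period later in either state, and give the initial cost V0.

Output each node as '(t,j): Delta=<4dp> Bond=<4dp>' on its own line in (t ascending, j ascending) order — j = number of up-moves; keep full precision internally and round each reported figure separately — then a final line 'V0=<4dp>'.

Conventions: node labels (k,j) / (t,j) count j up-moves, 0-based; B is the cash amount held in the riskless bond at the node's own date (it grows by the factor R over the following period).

(0,0): Delta=0.8647 Bond=-66.2417
(1,0): Delta=0.6185 Bond=-48.4650
(1,1): Delta=1.0000 Bond=-84.7170
V0=15.0383

Under the risk-neutral measure, an up-move has probability p* = (R−d)/(u−d) = 0.6000 and values discount at R = 1.06.
Payoffs at expiry: V(2,0)=0.0000, V(2,1)=10.9304, V(2,2)=32.3624
(1,0): S=88.3600. Δ = (V_up−V_dn)/(S_up−S_dn) = (10.9304−0.0000)/(100.7304−83.0584) = 0.6185. V = [p*·10.9304 + (1−p*)·0.0000]/1.06 = 6.1870. B = V − Δ·S = -48.4650.
(1,1): S=107.1600. Δ = (V_up−V_dn)/(S_up−S_dn) = (32.3624−10.9304)/(122.1624−100.7304) = 1.0000. V = [p*·32.3624 + (1−p*)·10.9304]/1.06 = 22.4430. B = V − Δ·S = -84.7170.
(0,0): S=94.0000. Δ = (V_up−V_dn)/(S_up−S_dn) = (22.4430−6.1870)/(107.1600−88.3600) = 0.8647. V = [p*·22.4430 + (1−p*)·6.1870]/1.06 = 15.0383. B = V − Δ·S = -66.2417.
Verification: the root portfolio costs Δ(0,0)·S0 + B(0,0) = 15.0383, matching V0.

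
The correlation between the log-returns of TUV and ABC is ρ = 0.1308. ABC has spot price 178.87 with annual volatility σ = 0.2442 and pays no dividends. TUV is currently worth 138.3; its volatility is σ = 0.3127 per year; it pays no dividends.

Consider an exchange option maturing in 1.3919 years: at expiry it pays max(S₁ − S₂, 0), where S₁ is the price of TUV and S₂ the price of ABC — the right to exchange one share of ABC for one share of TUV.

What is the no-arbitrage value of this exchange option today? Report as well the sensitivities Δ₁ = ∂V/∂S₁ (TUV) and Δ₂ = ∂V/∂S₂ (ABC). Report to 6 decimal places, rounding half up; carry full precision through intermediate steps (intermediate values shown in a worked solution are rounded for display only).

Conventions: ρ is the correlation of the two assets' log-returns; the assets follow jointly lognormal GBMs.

σ_eff = √(σ₁² + σ₂² − 2ρσ₁σ₂) = √(0.3127² + 0.2442² − 2·0.1308·0.3127·0.2442) = 0.370727
d₁ = (ln(S₁/S₂) + (q₂ − q₁ + σ_eff²/2)T) / (σ_eff√T) = (ln(138.3/178.87) + (0.0 − 0.0 + 0.068719)·1.3919) / 0.437380 = -0.369435
d₂ = d₁ − σ_eff√T = -0.369435 − 0.437380 = -0.806815
N(d₁) = 0.355902,  N(d₂) = 0.209887
V = S₁·e^{−q₁T}·N(d₁) − S₂·e^{−q₂T}·N(d₂) = 49.221200 − 37.542403 = 11.678797
Key observation: no risk-free rate is needed — with the second asset as numeraire the exchange option is a call on the ratio S₁/S₂, and r cancels out of the value.
Δ₁ = e^{−q₁T}·N(d₁) = 0.355902;  Δ₂ = −e^{−q₂T}·N(d₂) = -0.209887

exchange price = 11.678797
Δ1 = 0.355902
Δ2 = -0.209887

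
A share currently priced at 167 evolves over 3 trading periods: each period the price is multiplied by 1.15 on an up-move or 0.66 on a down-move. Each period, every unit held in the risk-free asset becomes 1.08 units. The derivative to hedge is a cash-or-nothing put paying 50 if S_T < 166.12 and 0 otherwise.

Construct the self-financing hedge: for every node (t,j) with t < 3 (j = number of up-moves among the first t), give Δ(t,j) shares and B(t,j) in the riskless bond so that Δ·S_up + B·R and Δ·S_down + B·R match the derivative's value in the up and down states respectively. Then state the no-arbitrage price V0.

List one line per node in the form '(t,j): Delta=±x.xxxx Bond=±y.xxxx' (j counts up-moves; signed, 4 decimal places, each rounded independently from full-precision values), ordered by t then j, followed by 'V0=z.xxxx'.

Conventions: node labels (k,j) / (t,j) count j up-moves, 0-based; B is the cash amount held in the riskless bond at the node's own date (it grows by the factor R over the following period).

(0,0): Delta=-0.3849 Bond=78.9699
(1,0): Delta=0.0000 Bond=42.8669
(1,1): Delta=-0.4217 Bond=92.3576
(2,0): Delta=0.0000 Bond=46.2963
(2,1): Delta=0.0000 Bond=46.2963
(2,2): Delta=-0.4620 Bond=108.6546
V0=14.6963

Risk-neutral probability p* = (R−d)/(u−d) = (1.08−0.66)/(1.15−0.66) = 0.8571.
At maturity the claim pays: V(3,0)=50.0000, V(3,1)=50.0000, V(3,2)=50.0000, V(3,3)=0.0000
Node (2,0) S=72.7452: V=(p*·50.0000+(1−p*)·50.0000)/1.08=46.2963; Δ=(50.0000−50.0000)/(83.6570−48.0118)=0.0000; B=V−Δ·S=46.2963
Node (2,1) S=126.7530: V=(p*·50.0000+(1−p*)·50.0000)/1.08=46.2963; Δ=(50.0000−50.0000)/(145.7659−83.6570)=0.0000; B=V−Δ·S=46.2963
Node (2,2) S=220.8575: V=(p*·0.0000+(1−p*)·50.0000)/1.08=6.6138; Δ=(0.0000−50.0000)/(253.9861−145.7659)=-0.4620; B=V−Δ·S=108.6546
Node (1,0) S=110.2200: V=(p*·46.2963+(1−p*)·46.2963)/1.08=42.8669; Δ=(46.2963−46.2963)/(126.7530−72.7452)=0.0000; B=V−Δ·S=42.8669
Node (1,1) S=192.0500: V=(p*·6.6138+(1−p*)·46.2963)/1.08=11.3729; Δ=(6.6138−46.2963)/(220.8575−126.7530)=-0.4217; B=V−Δ·S=92.3576
Node (0,0) S=167.0000: V=(p*·11.3729+(1−p*)·42.8669)/1.08=14.6963; Δ=(11.3729−42.8669)/(192.0500−110.2200)=-0.3849; B=V−Δ·S=78.9699
As a check, the time-0 holding Δ(0,0)·S0 + B(0,0) comes to 14.6963 — exactly V0.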